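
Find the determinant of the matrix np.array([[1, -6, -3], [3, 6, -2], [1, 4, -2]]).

Expand along column 1:
  + 1 · |6 -2; 4 -2| = 1·(-12 − (-8)) = -4
  − 3 · |-6 -3; 4 -2| = −3·(12 − (-12)) = -72
  + 1 · |-6 -3; 6 -2| = 1·(12 − (-18)) = 30
Sum: (-4) + (-72) + (30) = -46

The determinant is -46.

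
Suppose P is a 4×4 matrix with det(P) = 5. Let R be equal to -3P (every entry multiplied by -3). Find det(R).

For a 4×4 matrix, det(-3P) = (-3)^4·det(P) = 81·det(P).
det(R) = (81)·(5) = 405

det(R) = 405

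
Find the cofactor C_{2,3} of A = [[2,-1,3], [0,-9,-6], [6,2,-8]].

The cofactor is -10.

Delete row 2 and column 3; the remaining 2×2 submatrix is [2 -1; 6 2].
Its determinant is 2·2 − (-1)·6 = 10.
The cofactor carries sign (−1)^(2+3) = −1, so C_{2,3} = −(10) = -10.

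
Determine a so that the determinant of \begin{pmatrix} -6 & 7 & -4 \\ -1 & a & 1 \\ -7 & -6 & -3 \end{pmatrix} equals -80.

-5

Expanding along the column containing a, det(M) is linear in a: det(M) = (-10)·a + (-130).
Set (-10)·a + (-130) = -80  ⇒  (-10)·a = 50  ⇒  a = -5.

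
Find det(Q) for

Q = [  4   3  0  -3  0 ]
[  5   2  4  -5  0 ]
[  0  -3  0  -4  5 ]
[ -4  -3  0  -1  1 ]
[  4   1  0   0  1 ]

176

Expand along column 3 (it has 4 zeros):
  − (4) · M_23   where M_23 = det([4 3 -3 0; 0 -3 -4 5; -4 -3 -1 1; 4 1 0 1]) = -44
det = (-1)·(4)·(-44) = 176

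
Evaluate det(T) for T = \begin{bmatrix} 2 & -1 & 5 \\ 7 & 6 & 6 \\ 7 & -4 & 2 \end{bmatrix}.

Expand along column 1:
  + 2 · |6 6; -4 2| = 2·(12 − (-24)) = 72
  − 7 · |-1 5; -4 2| = −7·(-2 − (-20)) = -126
  + 7 · |-1 5; 6 6| = 7·(-6 − 30) = -252
Sum: (72) + (-126) + (-252) = -306

-306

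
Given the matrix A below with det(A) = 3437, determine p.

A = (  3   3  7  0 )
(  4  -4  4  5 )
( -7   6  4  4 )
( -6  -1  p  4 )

Expanding along the row containing p, det(A) is linear in p: det(A) = (291)·p + (1109).
Set (291)·p + (1109) = 3437  ⇒  (291)·p = 2328  ⇒  p = 8.

8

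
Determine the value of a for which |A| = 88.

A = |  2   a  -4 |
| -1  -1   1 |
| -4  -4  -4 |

Expanding along the row containing a, det(A) is linear in a: det(A) = (-8)·a + (16).
Set (-8)·a + (16) = 88  ⇒  (-8)·a = 72  ⇒  a = -9.

-9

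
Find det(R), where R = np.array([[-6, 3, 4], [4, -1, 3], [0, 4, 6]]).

The determinant is 100.

Expand along row 3:
  − 4 · |-6 4; 4 3| = −4·(-18 − 16) = 136
  + 6 · |-6 3; 4 -1| = 6·(6 − 12) = -36
Sum: (136) + (-36) = 100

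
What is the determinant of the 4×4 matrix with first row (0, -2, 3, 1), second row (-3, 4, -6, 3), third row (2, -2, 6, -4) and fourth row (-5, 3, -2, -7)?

Expand along row 1 (it has 1 zero):
  − (-2) · M_12   where M_12 = det([-3 -6 3; 2 6 -4; -5 -2 -7]) = 24
  + (3) · M_13   where M_13 = det([-3 4 3; 2 -2 -4; -5 3 -7]) = 46
  − (1) · M_14   where M_14 = det([-3 4 -6; 2 -2 6; -5 3 -2]) = -38
det = (-1)·(-2)·(24) + (+1)·(3)·(46) + (-1)·(1)·(-38) = 224

224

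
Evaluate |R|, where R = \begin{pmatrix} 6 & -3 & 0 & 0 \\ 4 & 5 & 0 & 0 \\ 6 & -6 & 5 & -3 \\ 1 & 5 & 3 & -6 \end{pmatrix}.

R is block lower-triangular with a 2×2 block and a 2×2 block on the diagonal, so its determinant equals the product of the determinants of the diagonal blocks.
det of the 2×2 block = 42
det of the 2×2 block = -21
det = (42)·(-21) = -882

-882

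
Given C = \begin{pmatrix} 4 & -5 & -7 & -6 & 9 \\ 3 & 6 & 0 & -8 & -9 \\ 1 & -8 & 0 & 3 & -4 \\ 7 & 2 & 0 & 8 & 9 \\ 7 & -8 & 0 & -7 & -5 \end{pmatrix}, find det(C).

det(C) = 81172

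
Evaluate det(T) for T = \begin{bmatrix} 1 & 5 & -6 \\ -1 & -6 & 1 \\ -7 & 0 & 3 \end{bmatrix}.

Expand along column 2:
  − 5 · |-1 1; -7 3| = −5·(-3 − (-7)) = -20
  + (-6) · |1 -6; -7 3| = (-6)·(3 − 42) = 234
Sum: (-20) + (234) = 214

214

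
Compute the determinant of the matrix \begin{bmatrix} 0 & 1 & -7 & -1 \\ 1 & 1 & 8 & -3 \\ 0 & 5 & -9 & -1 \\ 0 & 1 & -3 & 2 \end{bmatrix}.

-62

Expand along column 1 (it has 3 zeros):
  − (1) · M_21   where M_21 = det([1 -7 -1; 5 -9 -1; 1 -3 2]) = 62
det = (-1)·(1)·(62) = -62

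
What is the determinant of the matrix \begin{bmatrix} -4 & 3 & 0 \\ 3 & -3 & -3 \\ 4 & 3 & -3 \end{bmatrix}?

The determinant is -81.

Expand along row 1:
  + (-4) · |-3 -3; 3 -3| = (-4)·(9 − (-9)) = -72
  − 3 · |3 -3; 4 -3| = −3·(-9 − (-12)) = -9
Sum: (-72) + (-9) = -81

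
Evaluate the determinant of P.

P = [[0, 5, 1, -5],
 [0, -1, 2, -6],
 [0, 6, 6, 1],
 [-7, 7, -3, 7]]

1715

Expand along column 1 (it has 3 zeros):
  − (-7) · M_41   where M_41 = det([5 1 -5; -1 2 -6; 6 6 1]) = 245
det = (-1)·(-7)·(245) = 1715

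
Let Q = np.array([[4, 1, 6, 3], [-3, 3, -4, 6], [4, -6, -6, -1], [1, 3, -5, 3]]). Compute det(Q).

|Q| = 1805

Expand along row 1:
  + (4) · M_11   where M_11 = det([3 -4 6; -6 -6 -1; 3 -5 3]) = 159
  − (1) · M_12   where M_12 = det([-3 -4 6; 4 -6 -1; 1 -5 3]) = 37
  + (6) · M_13   where M_13 = det([-3 3 6; 4 -6 -1; 1 3 3]) = 114
  − (3) · M_14   where M_14 = det([-3 3 -4; 4 -6 -6; 1 3 -5]) = -174
det = (+1)·(4)·(159) + (-1)·(1)·(37) + (+1)·(6)·(114) + (-1)·(3)·(-174) = 1805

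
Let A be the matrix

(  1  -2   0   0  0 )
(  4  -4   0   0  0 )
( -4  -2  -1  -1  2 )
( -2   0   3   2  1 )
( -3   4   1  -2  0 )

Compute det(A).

A is block lower-triangular with a 2×2 block and a 3×3 block on the diagonal, so its determinant equals the product of the determinants of the diagonal blocks.
det of the 2×2 block = 4
det of the 3×3 block = -19
det = (4)·(-19) = -76

|A| = -76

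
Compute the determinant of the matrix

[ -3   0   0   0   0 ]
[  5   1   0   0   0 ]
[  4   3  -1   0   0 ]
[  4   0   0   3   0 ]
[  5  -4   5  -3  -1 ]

The determinant is -9.

The matrix is lower triangular, so the determinant is the product of the diagonal entries:
det = (-3) · (1) · (-1) · (3) · (-1) = -9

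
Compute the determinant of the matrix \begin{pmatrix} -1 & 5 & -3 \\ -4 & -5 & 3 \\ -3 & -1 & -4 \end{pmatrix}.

Expand along column 1:
  + (-1) · |-5 3; -1 -4| = (-1)·(20 − (-3)) = -23
  − (-4) · |5 -3; -1 -4| = −(-4)·(-20 − 3) = -92
  + (-3) · |5 -3; -5 3| = (-3)·(15 − 15) = 0
Sum: (-23) + (-92) + (0) = -115

The determinant is -115.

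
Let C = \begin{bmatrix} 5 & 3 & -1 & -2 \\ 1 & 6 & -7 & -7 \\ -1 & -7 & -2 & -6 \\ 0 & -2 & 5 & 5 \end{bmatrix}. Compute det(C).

Expand along row 4 (it has 1 zero):
  + (-2) · M_42   where M_42 = det([5 -1 -2; 1 -7 -7; -1 -2 -6]) = 145
  − (5) · M_43   where M_43 = det([5 3 -2; 1 6 -7; -1 -7 -6]) = -384
  + (5) · M_44   where M_44 = det([5 3 -1; 1 6 -7; -1 -7 -2]) = -277
det = (+1)·(-2)·(145) + (-1)·(5)·(-384) + (+1)·(5)·(-277) = 245

det(C) = 245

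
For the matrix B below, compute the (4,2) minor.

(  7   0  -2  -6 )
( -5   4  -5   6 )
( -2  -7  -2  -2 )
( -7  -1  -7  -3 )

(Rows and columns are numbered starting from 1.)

Delete row 4 and column 2; the remaining 3×3 submatrix is [7 -2 -6; -5 -5 6; -2 -2 -2].
Its determinant is 198.

The minor is 198.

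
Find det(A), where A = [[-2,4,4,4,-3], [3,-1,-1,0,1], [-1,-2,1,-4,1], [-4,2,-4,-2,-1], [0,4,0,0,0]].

Expand along row 5 (it has 4 zeros):
  − (4) · M_52   where M_52 = det([-2 4 4 -3; 3 -1 0 1; -1 1 -4 1; -4 -4 -2 -1]) = -84
det = (-1)·(4)·(-84) = 336

|A| = 336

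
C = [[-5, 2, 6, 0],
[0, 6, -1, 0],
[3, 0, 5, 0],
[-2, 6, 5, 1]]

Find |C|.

-264

Expand along column 4 (it has 3 zeros):
  + (1) · M_44   where M_44 = det([-5 2 6; 0 6 -1; 3 0 5]) = -264
det = (+1)·(1)·(-264) = -264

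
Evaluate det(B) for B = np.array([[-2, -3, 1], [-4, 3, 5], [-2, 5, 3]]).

Expand along row 1:
  + (-2) · |3 5; 5 3| = (-2)·(9 − 25) = 32
  − (-3) · |-4 5; -2 3| = −(-3)·(-12 − (-10)) = -6
  + 1 · |-4 3; -2 5| = 1·(-20 − (-6)) = -14
Sum: (32) + (-6) + (-14) = 12

12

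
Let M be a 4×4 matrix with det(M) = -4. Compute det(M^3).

det(M^3) = (det M)^3 = (-4)^3 = -64

The determinant is -64.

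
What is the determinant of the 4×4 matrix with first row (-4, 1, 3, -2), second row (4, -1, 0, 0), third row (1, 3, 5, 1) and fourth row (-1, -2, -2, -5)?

-130

Expand along row 2 (it has 2 zeros):
  − (4) · M_21   where M_21 = det([1 3 -2; 3 5 1; -2 -2 -5]) = 8
  + (-1) · M_22   where M_22 = det([-4 3 -2; 1 5 1; -1 -2 -5]) = 98
det = (-1)·(4)·(8) + (+1)·(-1)·(98) = -130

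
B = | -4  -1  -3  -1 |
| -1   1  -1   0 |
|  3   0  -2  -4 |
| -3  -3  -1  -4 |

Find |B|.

The determinant is -80.

Expand along row 2 (it has 1 zero):
  − (-1) · M_21   where M_21 = det([-1 -3 -1; 0 -2 -4; -3 -1 -4]) = -34
  + (1) · M_22   where M_22 = det([-4 -3 -1; 3 -2 -4; -3 -1 -4]) = -79
  − (-1) · M_23   where M_23 = det([-4 -1 -1; 3 0 -4; -3 -3 -4]) = 33
det = (-1)·(-1)·(-34) + (+1)·(1)·(-79) + (-1)·(-1)·(33) = -80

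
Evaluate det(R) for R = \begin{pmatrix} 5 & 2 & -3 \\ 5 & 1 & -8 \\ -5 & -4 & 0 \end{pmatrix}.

Expand along column 3:
  + (-3) · |5 1; -5 -4| = (-3)·(-20 − (-5)) = 45
  − (-8) · |5 2; -5 -4| = −(-8)·(-20 − (-10)) = -80
Sum: (45) + (-80) = -35

det(R) = -35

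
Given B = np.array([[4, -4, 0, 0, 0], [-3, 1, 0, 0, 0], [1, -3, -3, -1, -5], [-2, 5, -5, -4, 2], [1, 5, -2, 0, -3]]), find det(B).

-184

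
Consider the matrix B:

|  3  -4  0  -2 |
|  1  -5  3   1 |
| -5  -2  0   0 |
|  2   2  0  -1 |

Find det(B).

Expand along column 3 (it has 3 zeros):
  − (3) · M_23   where M_23 = det([3 -4 -2; -5 -2 0; 2 2 -1]) = 38
det = (-1)·(3)·(38) = -114

The determinant is -114.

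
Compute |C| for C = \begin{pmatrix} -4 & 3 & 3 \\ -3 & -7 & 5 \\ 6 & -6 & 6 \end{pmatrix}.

det(C) = 372

Expand along column 1:
  + (-4) · |-7 5; -6 6| = (-4)·(-42 − (-30)) = 48
  − (-3) · |3 3; -6 6| = −(-3)·(18 − (-18)) = 108
  + 6 · |3 3; -7 5| = 6·(15 − (-21)) = 216
Sum: (48) + (108) + (216) = 372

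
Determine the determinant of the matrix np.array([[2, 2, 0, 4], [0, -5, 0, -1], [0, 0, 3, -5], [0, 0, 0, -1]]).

30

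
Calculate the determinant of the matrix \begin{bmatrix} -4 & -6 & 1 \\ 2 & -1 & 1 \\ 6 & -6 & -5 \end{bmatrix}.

Expand along row 1:
  + (-4) · |-1 1; -6 -5| = (-4)·(5 − (-6)) = -44
  − (-6) · |2 1; 6 -5| = −(-6)·(-10 − 6) = -96
  + 1 · |2 -1; 6 -6| = 1·(-12 − (-6)) = -6
Sum: (-44) + (-96) + (-6) = -146

-146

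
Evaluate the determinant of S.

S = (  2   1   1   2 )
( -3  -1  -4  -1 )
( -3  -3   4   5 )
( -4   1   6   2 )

|S| = -310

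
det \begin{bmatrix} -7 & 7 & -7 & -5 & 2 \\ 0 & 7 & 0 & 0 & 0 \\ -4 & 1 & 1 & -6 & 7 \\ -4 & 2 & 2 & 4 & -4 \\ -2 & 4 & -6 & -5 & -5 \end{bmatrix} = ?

20454

Expand along row 2 (it has 4 zeros):
  + (7) · M_22   where M_22 = det([-7 -7 -5 2; -4 1 -6 7; -4 2 4 -4; -2 -6 -5 -5]) = 2922
det = (+1)·(7)·(2922) = 20454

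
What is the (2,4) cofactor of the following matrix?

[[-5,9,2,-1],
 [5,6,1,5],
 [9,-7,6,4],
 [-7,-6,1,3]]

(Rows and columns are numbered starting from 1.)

-810

Delete row 2 and column 4; the remaining 3×3 submatrix is [-5 9 2; 9 -7 6; -7 -6 1].
Its determinant is -810.
The cofactor carries sign (−1)^(2+4) = +1, so C_{2,4} = +(-810) = -810.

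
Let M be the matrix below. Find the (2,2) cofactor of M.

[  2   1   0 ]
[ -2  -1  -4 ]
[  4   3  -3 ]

-6

Delete row 2 and column 2; the remaining 2×2 submatrix is [2 0; 4 -3].
Its determinant is 2·(-3) − 0·4 = -6.
The cofactor carries sign (−1)^(2+2) = +1, so C_{2,2} = +(-6) = -6.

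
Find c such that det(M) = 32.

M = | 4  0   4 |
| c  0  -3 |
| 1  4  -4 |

Expanding along the column containing c, det(M) is linear in c: det(M) = (16)·c + (48).
Set (16)·c + (48) = 32  ⇒  (16)·c = -16  ⇒  c = -1.

-1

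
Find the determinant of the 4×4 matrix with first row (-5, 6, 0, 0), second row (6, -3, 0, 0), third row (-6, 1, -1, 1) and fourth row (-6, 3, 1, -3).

-42

The matrix is block lower-triangular with a 2×2 block and a 2×2 block on the diagonal, so its determinant equals the product of the determinants of the diagonal blocks.
det of the 2×2 block = -21
det of the 2×2 block = 2
det = (-21)·(2) = -42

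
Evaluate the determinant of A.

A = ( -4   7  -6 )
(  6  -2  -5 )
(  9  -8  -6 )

The determinant is 229.

Expand along row 1:
  + (-4) · |-2 -5; -8 -6| = (-4)·(12 − 40) = 112
  − 7 · |6 -5; 9 -6| = −7·(-36 − (-45)) = -63
  + (-6) · |6 -2; 9 -8| = (-6)·(-48 − (-18)) = 180
Sum: (112) + (-63) + (180) = 229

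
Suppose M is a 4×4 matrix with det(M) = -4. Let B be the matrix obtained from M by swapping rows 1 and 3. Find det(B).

det(B) = 4

Swapping two rows multiplies the determinant by −1.
det(B) = (-1)·(-4) = 4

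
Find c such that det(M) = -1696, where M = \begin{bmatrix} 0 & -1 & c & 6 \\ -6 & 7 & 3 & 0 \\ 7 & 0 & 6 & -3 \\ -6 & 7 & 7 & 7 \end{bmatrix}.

Expanding along the column containing c, det(M) is linear in c: det(M) = (-343)·c + (705).
Set (-343)·c + (705) = -1696  ⇒  (-343)·c = -2401  ⇒  c = 7.

c = 7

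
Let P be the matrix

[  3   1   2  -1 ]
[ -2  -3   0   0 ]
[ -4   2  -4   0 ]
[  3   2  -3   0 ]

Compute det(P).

|P| = 68

Expand along column 4 (it has 3 zeros):
  − (-1) · M_14   where M_14 = det([-2 -3 0; -4 2 -4; 3 2 -3]) = 68
det = (-1)·(-1)·(68) = 68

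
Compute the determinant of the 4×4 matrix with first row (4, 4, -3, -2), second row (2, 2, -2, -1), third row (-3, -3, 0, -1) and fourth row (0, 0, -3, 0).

Expand along row 4 (it has 3 zeros):
  − (-3) · M_43   where M_43 = det([4 4 -2; 2 2 -1; -3 -3 -1]) = 0
det = (-1)·(-3)·(0) = 0

0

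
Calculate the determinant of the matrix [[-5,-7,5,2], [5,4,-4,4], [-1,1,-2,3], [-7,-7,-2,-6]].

1001

Expand along row 1:
  + (-5) · M_11   where M_11 = det([4 -4 4; 1 -2 3; -7 -2 -6]) = 68
  − (-7) · M_12   where M_12 = det([5 -4 4; -1 -2 3; -7 -2 -6]) = 150
  + (5) · M_13   where M_13 = det([5 4 4; -1 1 3; -7 -7 -6]) = 23
  − (2) · M_14   where M_14 = det([5 4 -4; -1 1 -2; -7 -7 -2]) = -88
det = (+1)·(-5)·(68) + (-1)·(-7)·(150) + (+1)·(5)·(23) + (-1)·(2)·(-88) = 1001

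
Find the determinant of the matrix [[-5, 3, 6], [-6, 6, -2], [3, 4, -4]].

-262

Expand along column 1:
  + (-5) · |6 -2; 4 -4| = (-5)·(-24 − (-8)) = 80
  − (-6) · |3 6; 4 -4| = −(-6)·(-12 − 24) = -216
  + 3 · |3 6; 6 -2| = 3·(-6 − 36) = -126
Sum: (80) + (-216) + (-126) = -262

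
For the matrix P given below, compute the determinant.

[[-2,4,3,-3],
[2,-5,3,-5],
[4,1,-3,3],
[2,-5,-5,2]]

Expand along row 1:
  + (-2) · M_11   where M_11 = det([-5 3 -5; 1 -3 3; -5 -5 2]) = 4
  − (4) · M_12   where M_12 = det([2 3 -5; 4 -3 3; 2 -5 2]) = 82
  + (3) · M_13   where M_13 = det([2 -5 -5; 4 1 3; 2 -5 2]) = 154
  − (-3) · M_14   where M_14 = det([2 -5 3; 4 1 -3; 2 -5 -5]) = -176
det = (+1)·(-2)·(4) + (-1)·(4)·(82) + (+1)·(3)·(154) + (-1)·(-3)·(-176) = -402

det(P) = -402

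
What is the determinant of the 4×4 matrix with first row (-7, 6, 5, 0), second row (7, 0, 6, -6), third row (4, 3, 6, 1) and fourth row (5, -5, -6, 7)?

Expand along row 1 (it has 1 zero):
  + (-7) · M_11   where M_11 = det([0 6 -6; 3 6 1; -5 -6 7]) = -228
  − (6) · M_12   where M_12 = det([7 6 -6; 4 6 1; 5 -6 7]) = 522
  + (5) · M_13   where M_13 = det([7 0 -6; 4 3 1; 5 -5 7]) = 392
det = (+1)·(-7)·(-228) + (-1)·(6)·(522) + (+1)·(5)·(392) = 424

The determinant is 424.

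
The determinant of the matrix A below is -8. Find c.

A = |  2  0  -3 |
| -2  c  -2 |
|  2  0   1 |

-1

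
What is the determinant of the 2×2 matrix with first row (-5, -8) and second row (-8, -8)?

-24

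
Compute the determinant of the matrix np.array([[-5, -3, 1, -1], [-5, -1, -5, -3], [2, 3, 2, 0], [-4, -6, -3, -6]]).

482

Expand along row 3 (it has 1 zero):
  + (2) · M_31   where M_31 = det([-3 1 -1; -1 -5 -3; -6 -3 -6]) = -24
  − (3) · M_32   where M_32 = det([-5 1 -1; -5 -5 -3; -4 -3 -6]) = -118
  + (2) · M_33   where M_33 = det([-5 -3 -1; -5 -1 -3; -4 -6 -6]) = 88
det = (+1)·(2)·(-24) + (-1)·(3)·(-118) + (+1)·(2)·(88) = 482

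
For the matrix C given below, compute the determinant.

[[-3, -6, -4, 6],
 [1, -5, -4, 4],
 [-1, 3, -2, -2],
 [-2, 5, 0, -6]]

240

Expand along row 4 (it has 1 zero):
  − (-2) · M_41   where M_41 = det([-6 -4 6; -5 -4 4; 3 -2 -2]) = 28
  + (5) · M_42   where M_42 = det([-3 -4 6; 1 -4 4; -1 -2 -2]) = -76
  + (-6) · M_44   where M_44 = det([-3 -6 -4; 1 -5 -4; -1 3 -2]) = -94
det = (-1)·(-2)·(28) + (+1)·(5)·(-76) + (+1)·(-6)·(-94) = 240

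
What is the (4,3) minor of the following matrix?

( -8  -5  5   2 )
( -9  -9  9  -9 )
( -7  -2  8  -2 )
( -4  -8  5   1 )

-315

Delete row 4 and column 3; the remaining 3×3 submatrix is [-8 -5 2; -9 -9 -9; -7 -2 -2].
Its determinant is -315.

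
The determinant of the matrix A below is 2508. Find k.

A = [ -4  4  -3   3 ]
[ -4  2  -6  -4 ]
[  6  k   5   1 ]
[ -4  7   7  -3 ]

Expanding along the row containing k, det(A) is linear in k: det(A) = (352)·k + (1804).
Set (352)·k + (1804) = 2508  ⇒  (352)·k = 704  ⇒  k = 2.

2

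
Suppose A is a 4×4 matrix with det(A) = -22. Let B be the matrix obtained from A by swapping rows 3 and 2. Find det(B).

det(B) = 22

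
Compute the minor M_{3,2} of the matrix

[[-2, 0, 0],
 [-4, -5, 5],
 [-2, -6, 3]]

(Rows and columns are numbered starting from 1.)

Delete row 3 and column 2; the remaining 2×2 submatrix is [-2 0; -4 5].
Its determinant is (-2)·5 − 0·(-4) = -10.

The minor is -10.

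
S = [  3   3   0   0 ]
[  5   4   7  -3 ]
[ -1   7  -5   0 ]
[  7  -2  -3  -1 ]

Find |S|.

774

Expand along row 1 (it has 2 zeros):
  + (3) · M_11   where M_11 = det([4 7 -3; 7 -5 0; -2 -3 -1]) = 162
  − (3) · M_12   where M_12 = det([5 7 -3; -1 -5 0; 7 -3 -1]) = -96
det = (+1)·(3)·(162) + (-1)·(3)·(-96) = 774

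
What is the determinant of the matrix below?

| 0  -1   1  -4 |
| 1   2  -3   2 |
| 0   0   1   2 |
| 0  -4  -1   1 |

27

Expand along column 1 (it has 3 zeros):
  − (1) · M_21   where M_21 = det([-1 1 -4; 0 1 2; -4 -1 1]) = -27
det = (-1)·(1)·(-27) = 27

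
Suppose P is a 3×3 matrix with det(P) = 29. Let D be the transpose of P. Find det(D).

det(Pᵀ) = det(P).
det(D) = (1)·(29) = 29

29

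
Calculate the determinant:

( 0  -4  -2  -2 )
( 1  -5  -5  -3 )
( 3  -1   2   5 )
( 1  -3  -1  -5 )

-204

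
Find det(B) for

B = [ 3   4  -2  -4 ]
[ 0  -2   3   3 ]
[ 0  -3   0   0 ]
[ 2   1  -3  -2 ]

The determinant is 63.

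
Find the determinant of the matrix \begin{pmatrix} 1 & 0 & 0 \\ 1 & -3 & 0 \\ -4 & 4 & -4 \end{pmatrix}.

The matrix is lower triangular, so the determinant is the product of the diagonal entries:
det = (1) · (-3) · (-4) = 12

The determinant is 12.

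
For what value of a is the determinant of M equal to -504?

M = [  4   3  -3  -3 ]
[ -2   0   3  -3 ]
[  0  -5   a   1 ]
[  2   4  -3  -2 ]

Expanding along the column containing a, det(M) is linear in a: det(M) = (42)·a + (-126).
Set (42)·a + (-126) = -504  ⇒  (42)·a = -378  ⇒  a = -9.

a = -9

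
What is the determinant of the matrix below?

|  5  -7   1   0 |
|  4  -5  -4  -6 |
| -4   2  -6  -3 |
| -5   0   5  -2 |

1494

Expand along row 1 (it has 1 zero):
  + (5) · M_11   where M_11 = det([-5 -4 -6; 2 -6 -3; 0 5 -2]) = -211
  − (-7) · M_12   where M_12 = det([4 -4 -6; -4 -6 -3; -5 5 -2]) = 380
  + (1) · M_13   where M_13 = det([4 -5 -6; -4 2 -3; -5 0 -2]) = -111
det = (+1)·(5)·(-211) + (-1)·(-7)·(380) + (+1)·(1)·(-111) = 1494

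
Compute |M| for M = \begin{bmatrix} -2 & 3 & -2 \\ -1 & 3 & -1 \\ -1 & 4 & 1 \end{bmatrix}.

|M| = -6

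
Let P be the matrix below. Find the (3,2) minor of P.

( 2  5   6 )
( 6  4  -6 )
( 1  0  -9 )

-48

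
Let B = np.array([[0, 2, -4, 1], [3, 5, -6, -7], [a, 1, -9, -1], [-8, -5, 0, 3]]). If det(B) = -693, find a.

Expanding along the column containing a, det(B) is linear in a: det(B) = (-146)·a + (-839).
Set (-146)·a + (-839) = -693  ⇒  (-146)·a = 146  ⇒  a = -1.

-1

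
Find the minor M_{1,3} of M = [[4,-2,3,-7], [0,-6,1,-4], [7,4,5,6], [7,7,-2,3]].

-210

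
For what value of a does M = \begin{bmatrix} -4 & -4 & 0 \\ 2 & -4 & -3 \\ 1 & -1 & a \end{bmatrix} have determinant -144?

Expanding along the column containing a, det(M) is linear in a: det(M) = (24)·a + (24).
Set (24)·a + (24) = -144  ⇒  (24)·a = -168  ⇒  a = -7.

-7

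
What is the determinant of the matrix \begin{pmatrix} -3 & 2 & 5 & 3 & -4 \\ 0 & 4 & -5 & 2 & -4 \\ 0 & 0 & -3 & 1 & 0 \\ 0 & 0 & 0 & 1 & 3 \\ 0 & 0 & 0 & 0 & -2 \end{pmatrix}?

The matrix is upper triangular, so the determinant is the product of the diagonal entries:
det = (-3) · (4) · (-3) · (1) · (-2) = -72

-72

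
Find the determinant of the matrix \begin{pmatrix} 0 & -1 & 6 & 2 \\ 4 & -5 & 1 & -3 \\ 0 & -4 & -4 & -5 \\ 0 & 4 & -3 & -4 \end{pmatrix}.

644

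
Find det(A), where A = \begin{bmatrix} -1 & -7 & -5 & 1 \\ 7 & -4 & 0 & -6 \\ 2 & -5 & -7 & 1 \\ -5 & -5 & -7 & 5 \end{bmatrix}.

The determinant is 120.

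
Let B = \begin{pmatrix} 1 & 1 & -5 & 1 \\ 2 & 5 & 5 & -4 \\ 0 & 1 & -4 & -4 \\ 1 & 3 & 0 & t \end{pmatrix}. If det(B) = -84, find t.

-1

Expanding along the row containing t, det(B) is linear in t: det(B) = (-27)·t + (-111).
Set (-27)·t + (-111) = -84  ⇒  (-27)·t = 27  ⇒  t = -1.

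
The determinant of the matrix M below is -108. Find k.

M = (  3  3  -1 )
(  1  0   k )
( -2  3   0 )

k = 7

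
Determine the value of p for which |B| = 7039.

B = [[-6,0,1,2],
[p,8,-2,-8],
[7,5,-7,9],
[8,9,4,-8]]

-1

Expanding along the row containing p, det(B) is linear in p: det(B) = (-287)·p + (6752).
Set (-287)·p + (6752) = 7039  ⇒  (-287)·p = 287  ⇒  p = -1.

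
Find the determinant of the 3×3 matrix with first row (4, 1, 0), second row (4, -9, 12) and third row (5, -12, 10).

The determinant is 236.

Expand along row 1:
  + 4 · |-9 12; -12 10| = 4·(-90 − (-144)) = 216
  − 1 · |4 12; 5 10| = −1·(40 − 60) = 20
Sum: (216) + (20) = 236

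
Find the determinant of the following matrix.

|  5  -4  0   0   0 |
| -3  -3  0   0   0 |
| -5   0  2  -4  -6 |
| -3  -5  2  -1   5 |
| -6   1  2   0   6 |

The determinant is 432.

The matrix is block lower-triangular with a 2×2 block and a 3×3 block on the diagonal, so its determinant equals the product of the determinants of the diagonal blocks.
det of the 2×2 block = -27
det of the 3×3 block = -16
det = (-27)·(-16) = 432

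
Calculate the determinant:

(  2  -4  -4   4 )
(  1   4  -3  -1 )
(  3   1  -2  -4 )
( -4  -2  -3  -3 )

Expand along row 1:
  + (2) · M_11   where M_11 = det([4 -3 -1; 1 -2 -4; -2 -3 -3]) = -50
  − (-4) · M_12   where M_12 = det([1 -3 -1; 3 -2 -4; -4 -3 -3]) = -64
  + (-4) · M_13   where M_13 = det([1 4 -1; 3 1 -4; -4 -2 -3]) = 91
  − (4) · M_14   where M_14 = det([1 4 -3; 3 1 -2; -4 -2 -3]) = 67
det = (+1)·(2)·(-50) + (-1)·(-4)·(-64) + (+1)·(-4)·(91) + (-1)·(4)·(67) = -988

-988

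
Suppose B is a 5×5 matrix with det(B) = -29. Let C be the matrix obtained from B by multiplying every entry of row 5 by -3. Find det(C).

87

Scaling one row by -3 multiplies the determinant by -3.
det(C) = (-3)·(-29) = 87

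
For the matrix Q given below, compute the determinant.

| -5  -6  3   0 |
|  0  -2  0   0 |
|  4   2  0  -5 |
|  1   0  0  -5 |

Expand along row 2 (it has 3 zeros):
  + (-2) · M_22   where M_22 = det([-5 3 0; 4 0 -5; 1 0 -5]) = 45
det = (+1)·(-2)·(45) = -90

-90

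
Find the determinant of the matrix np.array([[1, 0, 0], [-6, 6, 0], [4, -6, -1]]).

The matrix is lower triangular, so the determinant is the product of the diagonal entries:
det = (1) · (6) · (-1) = -6

The determinant is -6.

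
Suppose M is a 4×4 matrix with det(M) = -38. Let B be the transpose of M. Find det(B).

|B| = -38

det(Mᵀ) = det(M).
det(B) = (1)·(-38) = -38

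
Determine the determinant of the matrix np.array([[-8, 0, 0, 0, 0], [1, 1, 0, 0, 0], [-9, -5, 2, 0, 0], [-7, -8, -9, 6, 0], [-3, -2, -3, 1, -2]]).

The matrix is lower triangular, so the determinant is the product of the diagonal entries:
det = (-8) · (1) · (2) · (6) · (-2) = 192

192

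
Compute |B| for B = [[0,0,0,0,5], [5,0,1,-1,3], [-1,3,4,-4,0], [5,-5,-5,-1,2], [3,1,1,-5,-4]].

The determinant is -750.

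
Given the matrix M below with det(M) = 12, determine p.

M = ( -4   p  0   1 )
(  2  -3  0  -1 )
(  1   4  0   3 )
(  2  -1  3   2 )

Expanding along the column containing p, det(M) is linear in p: det(M) = (21)·p + (-93).
Set (21)·p + (-93) = 12  ⇒  (21)·p = 105  ⇒  p = 5.

p = 5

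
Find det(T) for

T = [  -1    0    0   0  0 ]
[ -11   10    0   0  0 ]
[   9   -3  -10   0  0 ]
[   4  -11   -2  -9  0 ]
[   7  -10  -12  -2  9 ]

-8100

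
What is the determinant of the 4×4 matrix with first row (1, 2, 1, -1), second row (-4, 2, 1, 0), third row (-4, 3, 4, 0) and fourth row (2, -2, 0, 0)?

-14

Expand along column 4 (it has 3 zeros):
  − (-1) · M_14   where M_14 = det([-4 2 1; -4 3 4; 2 -2 0]) = -14
det = (-1)·(-1)·(-14) = -14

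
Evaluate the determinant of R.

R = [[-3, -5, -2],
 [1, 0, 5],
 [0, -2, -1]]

-31

Expand along column 1:
  + (-3) · |0 5; -2 -1| = (-3)·(0 − (-10)) = -30
  − 1 · |-5 -2; -2 -1| = −1·(5 − 4) = -1
Sum: (-30) + (-1) = -31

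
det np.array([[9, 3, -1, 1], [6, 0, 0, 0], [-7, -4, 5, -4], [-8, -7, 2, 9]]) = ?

-732

Expand along row 2 (it has 3 zeros):
  − (6) · M_21   where M_21 = det([3 -1 1; -4 5 -4; -7 2 9]) = 122
det = (-1)·(6)·(122) = -732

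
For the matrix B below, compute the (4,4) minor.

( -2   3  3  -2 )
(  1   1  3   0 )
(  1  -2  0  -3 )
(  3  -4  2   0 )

Delete row 4 and column 4; the remaining 3×3 submatrix is [-2 3 3; 1 1 3; 1 -2 0].
Its determinant is -12.

The minor is -12.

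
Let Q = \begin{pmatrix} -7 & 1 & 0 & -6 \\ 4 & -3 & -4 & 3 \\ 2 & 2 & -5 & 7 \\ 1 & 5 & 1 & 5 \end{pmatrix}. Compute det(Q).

det(Q) = 138

Expand along row 1 (it has 1 zero):
  + (-7) · M_11   where M_11 = det([-3 -4 3; 2 -5 7; 5 1 5]) = 77
  − (1) · M_12   where M_12 = det([4 -4 3; 2 -5 7; 1 1 5]) = -95
  − (-6) · M_14   where M_14 = det([4 -3 -4; 2 2 -5; 1 5 1]) = 97
det = (+1)·(-7)·(77) + (-1)·(1)·(-95) + (-1)·(-6)·(97) = 138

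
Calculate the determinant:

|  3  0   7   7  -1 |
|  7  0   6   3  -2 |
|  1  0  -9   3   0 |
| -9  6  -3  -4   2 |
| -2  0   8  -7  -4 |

Expand along column 2 (it has 4 zeros):
  + (6) · M_42   where M_42 = det([3 7 7 -1; 7 6 3 -2; 1 -9 3 0; -2 8 -7 -4]) = 2037
det = (+1)·(6)·(2037) = 12222

12222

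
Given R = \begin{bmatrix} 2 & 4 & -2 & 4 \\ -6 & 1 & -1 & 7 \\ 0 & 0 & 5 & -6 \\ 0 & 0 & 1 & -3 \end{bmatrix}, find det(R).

|R| = -234

R is block upper-triangular with a 2×2 block and a 2×2 block on the diagonal, so its determinant equals the product of the determinants of the diagonal blocks.
det of the 2×2 block = 26
det of the 2×2 block = -9
det = (26)·(-9) = -234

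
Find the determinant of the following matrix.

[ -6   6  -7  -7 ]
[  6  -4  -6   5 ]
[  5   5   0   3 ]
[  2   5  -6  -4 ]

Expand along row 3 (it has 1 zero):
  + (5) · M_31   where M_31 = det([6 -7 -7; -4 -6 5; 5 -6 -4]) = -117
  − (5) · M_32   where M_32 = det([-6 -7 -7; 6 -6 5; 2 -6 -4]) = -394
  − (3) · M_34   where M_34 = det([-6 6 -7; 6 -4 -6; 2 5 -6]) = -446
det = (+1)·(5)·(-117) + (-1)·(5)·(-394) + (-1)·(3)·(-446) = 2723

2723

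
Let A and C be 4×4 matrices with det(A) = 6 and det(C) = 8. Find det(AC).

48

det(AC) = det(A)·det(C) = (6)·(8) = 48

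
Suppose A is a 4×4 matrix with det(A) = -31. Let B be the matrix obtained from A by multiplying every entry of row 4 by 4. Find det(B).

Scaling one row by 4 multiplies the determinant by 4.
det(B) = (4)·(-31) = -124

|B| = -124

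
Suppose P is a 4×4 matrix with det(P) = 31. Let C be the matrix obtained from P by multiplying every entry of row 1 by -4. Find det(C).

|C| = -124

Scaling one row by -4 multiplies the determinant by -4.
det(C) = (-4)·(31) = -124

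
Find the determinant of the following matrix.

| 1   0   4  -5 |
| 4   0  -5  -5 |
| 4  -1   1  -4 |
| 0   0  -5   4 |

-9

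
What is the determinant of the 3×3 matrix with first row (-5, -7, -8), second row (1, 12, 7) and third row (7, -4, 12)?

Expand along column 1:
  + (-5) · |12 7; -4 12| = (-5)·(144 − (-28)) = -860
  − 1 · |-7 -8; -4 12| = −1·(-84 − 32) = 116
  + 7 · |-7 -8; 12 7| = 7·(-49 − (-96)) = 329
Sum: (-860) + (116) + (329) = -415

-415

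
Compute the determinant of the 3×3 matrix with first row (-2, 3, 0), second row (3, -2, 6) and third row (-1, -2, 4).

-62

Expand along column 3:
  − 6 · |-2 3; -1 -2| = −6·(4 − (-3)) = -42
  + 4 · |-2 3; 3 -2| = 4·(4 − 9) = -20
Sum: (-42) + (-20) = -62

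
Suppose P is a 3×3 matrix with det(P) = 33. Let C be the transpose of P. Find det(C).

det(Pᵀ) = det(P).
det(C) = (1)·(33) = 33

det(C) = 33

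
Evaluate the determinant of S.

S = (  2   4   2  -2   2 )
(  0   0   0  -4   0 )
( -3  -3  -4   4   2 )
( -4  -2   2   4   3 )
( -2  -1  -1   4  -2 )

Expand along row 2 (it has 4 zeros):
  + (-4) · M_24   where M_24 = det([2 4 2 2; -3 -3 -4 2; -4 -2 2 3; -2 -1 -1 -2]) = -204
det = (+1)·(-4)·(-204) = 816

816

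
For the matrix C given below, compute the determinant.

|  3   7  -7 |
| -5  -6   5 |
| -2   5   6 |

216

Expand along column 1:
  + 3 · |-6 5; 5 6| = 3·(-36 − 25) = -183
  − (-5) · |7 -7; 5 6| = −(-5)·(42 − (-35)) = 385
  + (-2) · |7 -7; -6 5| = (-2)·(35 − 42) = 14
Sum: (-183) + (385) + (14) = 216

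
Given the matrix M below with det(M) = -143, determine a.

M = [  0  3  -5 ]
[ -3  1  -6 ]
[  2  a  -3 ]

a = -6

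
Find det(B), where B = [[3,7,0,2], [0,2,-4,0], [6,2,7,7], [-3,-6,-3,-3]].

Expand along row 2 (it has 2 zeros):
  + (2) · M_22   where M_22 = det([3 0 2; 6 7 7; -3 -3 -3]) = 6
  − (-4) · M_23   where M_23 = det([3 7 2; 6 2 7; -3 -6 -3]) = 27
det = (+1)·(2)·(6) + (-1)·(-4)·(27) = 120

The determinant is 120.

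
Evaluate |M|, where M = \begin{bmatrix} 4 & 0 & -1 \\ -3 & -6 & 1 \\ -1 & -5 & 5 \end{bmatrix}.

Expand along row 1:
  + 4 · |-6 1; -5 5| = 4·(-30 − (-5)) = -100
  + (-1) · |-3 -6; -1 -5| = (-1)·(15 − 6) = -9
Sum: (-100) + (-9) = -109

det(M) = -109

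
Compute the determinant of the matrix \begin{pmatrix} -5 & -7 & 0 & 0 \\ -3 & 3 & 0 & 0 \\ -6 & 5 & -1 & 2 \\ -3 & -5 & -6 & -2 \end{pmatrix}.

The matrix is block lower-triangular with a 2×2 block and a 2×2 block on the diagonal, so its determinant equals the product of the determinants of the diagonal blocks.
det of the 2×2 block = -36
det of the 2×2 block = 14
det = (-36)·(14) = -504

-504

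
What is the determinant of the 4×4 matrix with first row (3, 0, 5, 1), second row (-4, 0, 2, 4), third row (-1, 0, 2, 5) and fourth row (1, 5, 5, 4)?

Expand along column 2 (it has 3 zeros):
  + (5) · M_42   where M_42 = det([3 5 1; -4 2 4; -1 2 5]) = 80
det = (+1)·(5)·(80) = 400

400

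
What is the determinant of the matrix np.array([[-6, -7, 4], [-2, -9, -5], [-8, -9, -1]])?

-266

Expand along column 1:
  + (-6) · |-9 -5; -9 -1| = (-6)·(9 − 45) = 216
  − (-2) · |-7 4; -9 -1| = −(-2)·(7 − (-36)) = 86
  + (-8) · |-7 4; -9 -5| = (-8)·(35 − (-36)) = -568
Sum: (216) + (86) + (-568) = -266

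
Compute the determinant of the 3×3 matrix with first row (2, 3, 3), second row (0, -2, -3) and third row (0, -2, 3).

-24

Expand along column 1:
  + 2 · |-2 -3; -2 3| = 2·(-6 − 6) = -24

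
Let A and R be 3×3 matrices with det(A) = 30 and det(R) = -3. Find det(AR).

det(AR) = det(A)·det(R) = (30)·(-3) = -90

-90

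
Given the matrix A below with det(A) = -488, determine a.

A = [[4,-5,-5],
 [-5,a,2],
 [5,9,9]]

a = -6

Expanding along the column containing a, det(A) is linear in a: det(A) = (61)·a + (-122).
Set (61)·a + (-122) = -488  ⇒  (61)·a = -366  ⇒  a = -6.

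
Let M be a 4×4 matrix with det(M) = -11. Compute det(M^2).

det(M^2) = (det M)^2 = (-11)^2 = 121

121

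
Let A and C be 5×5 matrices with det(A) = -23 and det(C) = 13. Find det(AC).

det(AC) = det(A)·det(C) = (-23)·(13) = -299

det(AC) = -299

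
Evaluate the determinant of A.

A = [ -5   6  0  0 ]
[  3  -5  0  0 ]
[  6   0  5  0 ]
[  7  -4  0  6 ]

A is block lower-triangular with a 2×2 block and a 2×2 block on the diagonal, so its determinant equals the product of the determinants of the diagonal blocks.
det of the 2×2 block = 7
det of the 2×2 block = 30
det = (7)·(30) = 210

det(A) = 210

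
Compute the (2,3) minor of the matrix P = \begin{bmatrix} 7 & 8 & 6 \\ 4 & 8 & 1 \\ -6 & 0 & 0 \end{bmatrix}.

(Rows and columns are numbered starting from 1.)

48

Delete row 2 and column 3; the remaining 2×2 submatrix is [7 8; -6 0].
Its determinant is 7·0 − 8·(-6) = 48.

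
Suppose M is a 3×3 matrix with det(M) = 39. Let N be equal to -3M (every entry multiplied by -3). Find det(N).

The determinant is -1053.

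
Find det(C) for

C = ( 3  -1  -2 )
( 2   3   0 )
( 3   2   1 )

21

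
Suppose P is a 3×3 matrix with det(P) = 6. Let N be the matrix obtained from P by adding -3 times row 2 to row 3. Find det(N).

det(N) = 6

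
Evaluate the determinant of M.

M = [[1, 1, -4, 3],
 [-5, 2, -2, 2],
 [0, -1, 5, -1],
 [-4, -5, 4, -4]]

287

Expand along row 3 (it has 1 zero):
  − (-1) · M_32   where M_32 = det([1 -4 3; -5 -2 2; -4 4 -4]) = 28
  + (5) · M_33   where M_33 = det([1 1 3; -5 2 2; -4 -5 -4]) = 73
  − (-1) · M_34   where M_34 = det([1 1 -4; -5 2 -2; -4 -5 4]) = -106
det = (-1)·(-1)·(28) + (+1)·(5)·(73) + (-1)·(-1)·(-106) = 287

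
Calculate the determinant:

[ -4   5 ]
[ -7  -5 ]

55

det = (-4)·(-5) − 5·(-7) = 20 − (-35) = 55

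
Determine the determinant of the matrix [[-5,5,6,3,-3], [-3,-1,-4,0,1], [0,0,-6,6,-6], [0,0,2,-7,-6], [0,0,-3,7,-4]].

-4440

The matrix is block upper-triangular with a 2×2 block and a 3×3 block on the diagonal, so its determinant equals the product of the determinants of the diagonal blocks.
det of the 2×2 block = 20
det of the 3×3 block = -222
det = (20)·(-222) = -4440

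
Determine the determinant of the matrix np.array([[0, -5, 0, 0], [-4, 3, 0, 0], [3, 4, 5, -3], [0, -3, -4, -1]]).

The matrix is block lower-triangular with a 2×2 block and a 2×2 block on the diagonal, so its determinant equals the product of the determinants of the diagonal blocks.
det of the 2×2 block = -20
det of the 2×2 block = -17
det = (-20)·(-17) = 340

340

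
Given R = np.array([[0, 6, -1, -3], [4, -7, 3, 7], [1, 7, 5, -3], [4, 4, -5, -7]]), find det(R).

Expand along row 1 (it has 1 zero):
  − (6) · M_12   where M_12 = det([4 3 7; 1 5 -3; 4 -5 -7]) = -390
  + (-1) · M_13   where M_13 = det([4 -7 7; 1 7 -3; 4 4 -7]) = -281
  − (-3) · M_14   where M_14 = det([4 -7 3; 1 7 5; 4 4 -5]) = -467
det = (-1)·(6)·(-390) + (+1)·(-1)·(-281) + (-1)·(-3)·(-467) = 1220

The determinant is 1220.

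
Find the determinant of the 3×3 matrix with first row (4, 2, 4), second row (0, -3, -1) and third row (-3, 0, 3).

Expand along column 1:
  + 4 · |-3 -1; 0 3| = 4·(-9 − 0) = -36
  + (-3) · |2 4; -3 -1| = (-3)·(-2 − (-12)) = -30
Sum: (-36) + (-30) = -66

The determinant is -66.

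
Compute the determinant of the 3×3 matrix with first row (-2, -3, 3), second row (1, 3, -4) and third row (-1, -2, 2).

Expand along row 1:
  + (-2) · |3 -4; -2 2| = (-2)·(6 − 8) = 4
  − (-3) · |1 -4; -1 2| = −(-3)·(2 − 4) = -6
  + 3 · |1 3; -1 -2| = 3·(-2 − (-3)) = 3
Sum: (4) + (-6) + (3) = 1

1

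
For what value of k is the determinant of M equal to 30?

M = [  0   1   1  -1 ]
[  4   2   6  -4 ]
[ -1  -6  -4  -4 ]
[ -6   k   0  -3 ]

7

Expanding along the column containing k, det(M) is linear in k: det(M) = (30)·k + (-180).
Set (30)·k + (-180) = 30  ⇒  (30)·k = 210  ⇒  k = 7.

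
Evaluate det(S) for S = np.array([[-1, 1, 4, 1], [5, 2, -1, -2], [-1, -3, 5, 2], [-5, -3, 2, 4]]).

det(S) = -131

Expand along row 1:
  + (-1) · M_11   where M_11 = det([2 -1 -2; -3 5 2; -3 2 4]) = 8
  − (1) · M_12   where M_12 = det([5 -1 -2; -1 5 2; -5 2 4]) = 40
  + (4) · M_13   where M_13 = det([5 2 -2; -1 -3 2; -5 -3 4]) = -18
  − (1) · M_14   where M_14 = det([5 2 -1; -1 -3 5; -5 -3 2]) = 11
det = (+1)·(-1)·(8) + (-1)·(1)·(40) + (+1)·(4)·(-18) + (-1)·(1)·(11) = -131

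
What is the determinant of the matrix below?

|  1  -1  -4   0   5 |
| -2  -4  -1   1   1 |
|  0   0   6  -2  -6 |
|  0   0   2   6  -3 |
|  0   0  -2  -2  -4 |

The matrix is block upper-triangular with a 2×2 block and a 3×3 block on the diagonal, so its determinant equals the product of the determinants of the diagonal blocks.
det of the 2×2 block = -6
det of the 3×3 block = -256
det = (-6)·(-256) = 1536

1536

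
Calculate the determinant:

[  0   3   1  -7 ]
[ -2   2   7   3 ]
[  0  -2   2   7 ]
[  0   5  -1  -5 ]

144

Expand along column 1 (it has 3 zeros):
  − (-2) · M_21   where M_21 = det([3 1 -7; -2 2 7; 5 -1 -5]) = 72
det = (-1)·(-2)·(72) = 144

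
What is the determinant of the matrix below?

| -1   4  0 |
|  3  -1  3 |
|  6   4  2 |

The determinant is 62.

Expand along row 1:
  + (-1) · |-1 3; 4 2| = (-1)·(-2 − 12) = 14
  − 4 · |3 3; 6 2| = −4·(6 − 18) = 48
Sum: (14) + (48) = 62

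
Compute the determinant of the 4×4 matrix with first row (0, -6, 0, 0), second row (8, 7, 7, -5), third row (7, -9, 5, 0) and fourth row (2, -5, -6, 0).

Expand along row 1 (it has 3 zeros):
  − (-6) · M_12   where M_12 = det([8 7 -5; 7 5 0; 2 -6 0]) = 260
det = (-1)·(-6)·(260) = 1560

1560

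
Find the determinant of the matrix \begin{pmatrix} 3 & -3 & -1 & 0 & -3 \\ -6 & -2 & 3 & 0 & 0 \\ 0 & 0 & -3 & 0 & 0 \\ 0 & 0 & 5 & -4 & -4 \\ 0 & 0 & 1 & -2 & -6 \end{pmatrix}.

The matrix is block upper-triangular with a 2×2 block and a 3×3 block on the diagonal, so its determinant equals the product of the determinants of the diagonal blocks.
det of the 2×2 block = -24
det of the 3×3 block = -48
det = (-24)·(-48) = 1152

The determinant is 1152.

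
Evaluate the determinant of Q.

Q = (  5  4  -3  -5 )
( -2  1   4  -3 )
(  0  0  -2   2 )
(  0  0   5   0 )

Q is block upper-triangular with a 2×2 block and a 2×2 block on the diagonal, so its determinant equals the product of the determinants of the diagonal blocks.
det of the 2×2 block = 13
det of the 2×2 block = -10
det = (13)·(-10) = -130

The determinant is -130.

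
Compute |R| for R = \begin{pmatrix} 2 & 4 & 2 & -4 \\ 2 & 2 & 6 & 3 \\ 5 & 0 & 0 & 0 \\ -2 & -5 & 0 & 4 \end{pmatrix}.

The determinant is -350.

Expand along row 3 (it has 3 zeros):
  + (5) · M_31   where M_31 = det([4 2 -4; 2 6 3; -5 0 4]) = -70
det = (+1)·(5)·(-70) = -350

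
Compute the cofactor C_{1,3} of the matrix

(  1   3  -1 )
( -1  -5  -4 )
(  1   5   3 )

0

Delete row 1 and column 3; the remaining 2×2 submatrix is [-1 -5; 1 5].
Its determinant is (-1)·5 − (-5)·1 = 0.
The cofactor carries sign (−1)^(1+3) = +1, so C_{1,3} = +(0) = 0.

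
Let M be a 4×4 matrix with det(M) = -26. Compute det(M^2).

det(M^2) = (det M)^2 = (-26)^2 = 676

676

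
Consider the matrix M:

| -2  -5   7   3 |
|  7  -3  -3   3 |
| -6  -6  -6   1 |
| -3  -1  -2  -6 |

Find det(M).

Expand along row 1:
  + (-2) · M_11   where M_11 = det([-3 -3 3; -6 -6 1; -1 -2 -6]) = 15
  − (-5) · M_12   where M_12 = det([7 -3 3; -6 -6 1; -3 -2 -6]) = 365
  + (7) · M_13   where M_13 = det([7 -3 3; -6 -6 1; -3 -1 -6]) = 340
  − (3) · M_14   where M_14 = det([7 -3 -3; -6 -6 -6; -3 -1 -2]) = 60
det = (+1)·(-2)·(15) + (-1)·(-5)·(365) + (+1)·(7)·(340) + (-1)·(3)·(60) = 3995

|M| = 3995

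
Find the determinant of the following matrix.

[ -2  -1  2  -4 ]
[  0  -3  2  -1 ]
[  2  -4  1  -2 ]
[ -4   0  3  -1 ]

-4

Expand along row 2 (it has 1 zero):
  + (-3) · M_22   where M_22 = det([-2 2 -4; 2 1 -2; -4 3 -1]) = -30
  − (2) · M_23   where M_23 = det([-2 -1 -4; 2 -4 -2; -4 0 -1]) = 46
  + (-1) · M_24   where M_24 = det([-2 -1 2; 2 -4 1; -4 0 3]) = 2
det = (+1)·(-3)·(-30) + (-1)·(2)·(46) + (+1)·(-1)·(2) = -4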